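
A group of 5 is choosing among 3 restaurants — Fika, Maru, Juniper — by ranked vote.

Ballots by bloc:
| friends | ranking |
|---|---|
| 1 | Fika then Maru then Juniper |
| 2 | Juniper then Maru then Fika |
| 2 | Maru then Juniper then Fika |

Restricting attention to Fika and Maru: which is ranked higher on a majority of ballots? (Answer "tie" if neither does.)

Ballots ranking Fika above Maru: 1.
Ballots ranking Maru above Fika: 5 − 1 = 4.
Maru wins the head-to-head 4–1.

Maru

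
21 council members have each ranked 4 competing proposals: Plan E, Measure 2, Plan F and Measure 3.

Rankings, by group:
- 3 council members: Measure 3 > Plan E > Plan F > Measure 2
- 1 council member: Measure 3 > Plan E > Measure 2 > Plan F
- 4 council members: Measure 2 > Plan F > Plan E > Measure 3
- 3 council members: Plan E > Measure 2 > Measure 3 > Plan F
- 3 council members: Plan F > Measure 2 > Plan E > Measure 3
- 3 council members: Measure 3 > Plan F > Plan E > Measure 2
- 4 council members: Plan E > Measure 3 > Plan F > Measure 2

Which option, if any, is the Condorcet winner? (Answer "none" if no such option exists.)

Plan E

Head-to-head results (21 council members):
Plan E vs Measure 2: Plan E is ranked higher on 3+1+3+3+4 = 14 ballots, Measure 2 on 7. Plan E wins 14–7.
Plan E vs Plan F: Plan E preferred on 3+1+3+4 = 11 ballots; Plan E wins 11–10.
Plan E vs Measure 3: 14 to 7, Plan E.
Measure 2 vs Plan F: Measure 2 preferred on 1+4+3 = 8 ballots; Plan F wins 13–8.
Measure 2 vs Measure 3: Measure 2 preferred on 4+3+3 = 10 ballots; Measure 3 wins 11–10.
Plan F vs Measure 3: 7 to 14, Measure 3.
Plan E wins every pairwise contest, so Plan E is the Condorcet winner.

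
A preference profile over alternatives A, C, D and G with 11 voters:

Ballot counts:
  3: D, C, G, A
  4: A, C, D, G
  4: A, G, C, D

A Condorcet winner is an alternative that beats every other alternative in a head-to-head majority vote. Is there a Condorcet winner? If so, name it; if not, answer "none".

Pairwise majorities:
A vs C: A preferred on 4+4 = 8 ballots; A wins 8–3.
A vs D: A is ranked higher on 4+4 = 8 ballots, D on 3. A wins 8–3.
A vs G: A is ranked higher on 4+4 = 8 ballots, G on 3. A wins 8–3.
C vs D: C is ranked higher on 4+4 = 8 ballots, D on 3. C wins 8–3.
C vs G: 7 to 4, C.
D vs G: D is ranked higher on 3+4 = 7 ballots, G on 4. D wins 7–4.
A wins every pairwise contest, so A is the Condorcet winner.

A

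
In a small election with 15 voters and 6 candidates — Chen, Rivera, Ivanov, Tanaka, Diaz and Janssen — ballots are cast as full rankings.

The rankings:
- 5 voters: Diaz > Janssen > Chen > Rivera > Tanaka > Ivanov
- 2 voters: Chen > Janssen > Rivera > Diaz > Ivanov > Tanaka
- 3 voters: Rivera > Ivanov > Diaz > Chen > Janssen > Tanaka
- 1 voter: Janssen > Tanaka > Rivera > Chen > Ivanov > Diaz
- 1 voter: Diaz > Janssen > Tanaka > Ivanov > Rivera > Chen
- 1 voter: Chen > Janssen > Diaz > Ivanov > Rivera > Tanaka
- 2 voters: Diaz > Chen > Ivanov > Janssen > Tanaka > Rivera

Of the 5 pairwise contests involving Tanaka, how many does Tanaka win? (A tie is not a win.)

Tanaka against each rival (15 voters):
Tanaka vs Chen: Chen, 13–2.
Tanaka–Rivera: Rivera 11–4.
Tanaka vs Ivanov: Tanaka is ranked higher on 5+1+1 = 7 ballots, Ivanov on 8. Ivanov wins 8–7.
Tanaka vs Diaz: Diaz wins 14–1.
Tanaka vs Janssen: Tanaka preferred on 0 ballots; Janssen wins 15–0.
Tanaka beats no one; loses to Chen, Rivera, Ivanov, Diaz, Janssen — 0 pairwise wins.

0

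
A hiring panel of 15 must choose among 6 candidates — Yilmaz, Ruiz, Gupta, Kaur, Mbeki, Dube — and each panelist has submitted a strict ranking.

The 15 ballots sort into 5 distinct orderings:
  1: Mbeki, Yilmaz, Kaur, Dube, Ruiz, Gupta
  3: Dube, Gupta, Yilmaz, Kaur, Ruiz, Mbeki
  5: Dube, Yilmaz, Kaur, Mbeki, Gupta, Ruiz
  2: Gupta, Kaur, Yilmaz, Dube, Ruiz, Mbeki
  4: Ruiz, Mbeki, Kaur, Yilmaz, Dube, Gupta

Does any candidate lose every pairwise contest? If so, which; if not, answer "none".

Head-to-head results (15 committee members):
Yilmaz vs Ruiz: Yilmaz, 11–4.
Yilmaz vs Gupta: Yilmaz preferred on 1+5+4 = 10 ballots; Yilmaz wins 10–5.
Yilmaz vs Kaur: Yilmaz is ranked higher on 1+3+5 = 9 ballots, Kaur on 6. Yilmaz wins 9–6.
Yilmaz vs Mbeki: Yilmaz is ranked higher on 3+5+2 = 10 ballots, Mbeki on 5. Yilmaz wins 10–5.
Yilmaz–Dube: Dube 8–7.
Ruiz–Gupta: Gupta 10–5.
Ruiz–Kaur: Kaur 11–4.
Ruiz vs Mbeki: Ruiz wins 9–6.
Ruiz vs Dube: Dube wins 11–4.
Gupta vs Kaur: 5 to 10, Kaur.
Gupta vs Mbeki: Mbeki wins 10–5.
Gupta vs Dube: 2 for Gupta, 13 for Dube — Dube by 13–2.
Kaur vs Mbeki: 3+5+2 = 10 for Kaur, 5 for Mbeki — Kaur by 10–5.
Kaur–Dube: Dube 8–7.
Mbeki–Dube: Dube 10–5.
No candidate is winless: Yilmaz beats Ruiz; Ruiz beats Mbeki; Gupta beats Ruiz; Kaur beats Ruiz; Mbeki beats Gupta; Dube beats Yilmaz. There is no Condorcet loser.

none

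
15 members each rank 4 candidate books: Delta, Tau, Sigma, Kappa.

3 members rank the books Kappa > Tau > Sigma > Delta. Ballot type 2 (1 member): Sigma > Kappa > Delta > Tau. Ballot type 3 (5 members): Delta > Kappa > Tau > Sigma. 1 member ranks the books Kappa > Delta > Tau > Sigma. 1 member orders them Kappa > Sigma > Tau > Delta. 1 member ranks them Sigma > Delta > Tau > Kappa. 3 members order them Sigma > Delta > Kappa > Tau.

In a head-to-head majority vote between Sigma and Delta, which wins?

Sigma

Ballots ranking Sigma above Delta: 3 + 1 + 1 + 1 + 3 = 9.
Ballots ranking Delta above Sigma: 15 − 9 = 6.
Sigma wins the head-to-head 9–6.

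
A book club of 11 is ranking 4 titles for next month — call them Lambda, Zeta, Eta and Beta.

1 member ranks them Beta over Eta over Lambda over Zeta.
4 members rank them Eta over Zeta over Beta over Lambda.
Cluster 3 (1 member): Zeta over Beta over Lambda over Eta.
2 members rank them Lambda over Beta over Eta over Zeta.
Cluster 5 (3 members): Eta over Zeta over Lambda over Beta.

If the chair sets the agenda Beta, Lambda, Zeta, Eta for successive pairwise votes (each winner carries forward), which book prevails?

Eta

Round 1: Beta vs Lambda — 6–5, Beta advances.
Round 2: Beta vs Zeta — 3–8, Zeta advances.
Round 3: Zeta vs Eta — 1–10, Eta advances.
The agenda winner is Eta.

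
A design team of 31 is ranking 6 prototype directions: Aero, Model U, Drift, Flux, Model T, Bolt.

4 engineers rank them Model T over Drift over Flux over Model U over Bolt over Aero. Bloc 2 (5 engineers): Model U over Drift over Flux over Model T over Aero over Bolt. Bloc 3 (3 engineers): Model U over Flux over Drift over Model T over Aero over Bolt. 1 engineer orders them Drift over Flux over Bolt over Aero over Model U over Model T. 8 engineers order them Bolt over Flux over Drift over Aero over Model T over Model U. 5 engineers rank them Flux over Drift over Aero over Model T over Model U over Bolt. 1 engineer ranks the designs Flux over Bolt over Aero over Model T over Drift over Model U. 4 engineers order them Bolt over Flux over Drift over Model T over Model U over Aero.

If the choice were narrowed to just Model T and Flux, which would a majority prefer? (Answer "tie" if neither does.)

Ballots ranking Model T above Flux: 4.
Ballots ranking Flux above Model T: 31 − 4 = 27.
Flux wins the head-to-head 27–4.

Flux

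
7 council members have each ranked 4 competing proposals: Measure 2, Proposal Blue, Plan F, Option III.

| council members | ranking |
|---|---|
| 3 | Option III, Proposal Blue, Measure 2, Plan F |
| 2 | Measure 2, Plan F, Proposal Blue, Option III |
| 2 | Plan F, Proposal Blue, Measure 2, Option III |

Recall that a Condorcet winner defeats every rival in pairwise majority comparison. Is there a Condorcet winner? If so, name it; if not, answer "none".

Pairwise majorities:
Measure 2 vs Proposal Blue: Proposal Blue, 5–2.
Measure 2 vs Plan F: Measure 2 wins 5–2.
Measure 2 vs Option III: Measure 2 wins 4–3.
Proposal Blue–Plan F: Plan F 4–3.
Proposal Blue vs Option III: Proposal Blue wins 4–3.
Plan F vs Option III: Plan F, 4–3.
No option is unbeaten: Measure 2 loses to Proposal Blue; Proposal Blue loses to Plan F; Plan F loses to Measure 2; Option III loses to Measure 2. In particular Measure 2 beats Plan F beats Proposal Blue beats Measure 2 is a majority cycle — no Condorcet winner exists.

none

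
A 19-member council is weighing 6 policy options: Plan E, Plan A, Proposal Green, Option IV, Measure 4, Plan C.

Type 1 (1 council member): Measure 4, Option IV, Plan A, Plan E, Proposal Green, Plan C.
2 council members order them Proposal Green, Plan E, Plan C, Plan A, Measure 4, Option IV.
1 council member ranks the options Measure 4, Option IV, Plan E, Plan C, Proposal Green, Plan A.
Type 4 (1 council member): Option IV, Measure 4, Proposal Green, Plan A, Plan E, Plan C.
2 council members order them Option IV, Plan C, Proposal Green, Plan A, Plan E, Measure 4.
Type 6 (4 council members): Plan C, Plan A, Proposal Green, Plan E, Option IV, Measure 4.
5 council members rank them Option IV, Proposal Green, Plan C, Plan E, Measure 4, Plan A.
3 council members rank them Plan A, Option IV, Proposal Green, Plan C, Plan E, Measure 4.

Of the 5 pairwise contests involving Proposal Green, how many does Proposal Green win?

4

Proposal Green against each rival (19 council members):
Proposal Green vs Plan E: Proposal Green wins 17–2.
Proposal Green vs Plan A: Proposal Green, 11–8.
Proposal Green–Option IV: Option IV 13–6.
Proposal Green vs Measure 4: Proposal Green preferred on 2+2+4+5+3 = 16 ballots; Proposal Green wins 16–3.
Proposal Green vs Plan C: Proposal Green wins 12–7.
Proposal Green beats Plan E, Plan A, Measure 4, Plan C; loses to Option IV — 4 pairwise wins.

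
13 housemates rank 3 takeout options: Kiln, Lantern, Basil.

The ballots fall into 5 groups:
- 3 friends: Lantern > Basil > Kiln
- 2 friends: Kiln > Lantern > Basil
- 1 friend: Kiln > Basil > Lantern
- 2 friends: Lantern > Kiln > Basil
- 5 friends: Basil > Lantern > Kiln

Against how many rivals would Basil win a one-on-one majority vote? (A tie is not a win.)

Basil against each rival (13 friends):
Basil vs Kiln: Basil, 8–5.
Basil vs Lantern: Basil preferred on 1+5 = 6 ballots; Lantern wins 7–6.
Basil beats Kiln; loses to Lantern — 1 pairwise win.

1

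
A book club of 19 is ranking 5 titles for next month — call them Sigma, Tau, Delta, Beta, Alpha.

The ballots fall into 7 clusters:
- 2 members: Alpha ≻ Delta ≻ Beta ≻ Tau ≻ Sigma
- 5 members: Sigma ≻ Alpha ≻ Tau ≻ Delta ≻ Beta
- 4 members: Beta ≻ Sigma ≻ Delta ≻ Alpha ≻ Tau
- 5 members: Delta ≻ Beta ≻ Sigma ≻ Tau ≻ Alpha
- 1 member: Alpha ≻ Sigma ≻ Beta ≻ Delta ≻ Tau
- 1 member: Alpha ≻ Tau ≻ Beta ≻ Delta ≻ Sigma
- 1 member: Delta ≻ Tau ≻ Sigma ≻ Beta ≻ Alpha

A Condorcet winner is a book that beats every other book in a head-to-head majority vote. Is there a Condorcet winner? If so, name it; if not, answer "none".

Head-to-head results (19 members):
Sigma–Tau: Sigma 15–4.
Sigma vs Delta: Sigma, 10–9.
Sigma–Beta: Beta 12–7.
Sigma vs Alpha: Sigma, 15–4.
Tau vs Delta: Delta, 13–6.
Tau–Beta: Beta 12–7.
Tau–Alpha: Alpha 13–6.
Delta vs Beta: Delta wins 13–6.
Delta vs Alpha: Delta, 10–9.
Beta–Alpha: Beta 10–9.
No book is unbeaten: Sigma loses to Beta; Tau loses to Sigma; Delta loses to Sigma; Beta loses to Delta; Alpha loses to Sigma. In particular Sigma → Delta → Beta → Sigma is a majority cycle — no Condorcet winner exists.

none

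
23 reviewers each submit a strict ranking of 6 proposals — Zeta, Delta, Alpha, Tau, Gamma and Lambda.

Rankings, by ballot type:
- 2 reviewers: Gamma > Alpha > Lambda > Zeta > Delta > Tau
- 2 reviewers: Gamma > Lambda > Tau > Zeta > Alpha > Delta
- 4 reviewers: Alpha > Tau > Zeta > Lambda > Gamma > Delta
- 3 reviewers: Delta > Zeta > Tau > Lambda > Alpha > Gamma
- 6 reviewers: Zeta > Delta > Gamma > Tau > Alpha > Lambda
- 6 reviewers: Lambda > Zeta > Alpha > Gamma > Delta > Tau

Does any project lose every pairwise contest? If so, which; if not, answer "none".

Pairwise majorities:
Zeta vs Delta: Zeta, 20–3.
Zeta–Alpha: Zeta 17–6.
Zeta vs Tau: 2+3+6+6 = 17 for Zeta, 6 for Tau — Zeta by 17–6.
Zeta–Gamma: Zeta 19–4.
Zeta vs Lambda: Zeta wins 13–10.
Delta–Alpha: Alpha 14–9.
Delta vs Tau: Delta is ranked higher on 2+3+6+6 = 17 ballots, Tau on 6. Delta wins 17–6.
Delta–Gamma: Gamma 14–9.
Delta vs Lambda: Delta preferred on 3+6 = 9 ballots; Lambda wins 14–9.
Alpha vs Tau: Alpha, 12–11.
Alpha vs Gamma: 4+3+6 = 13 for Alpha, 10 for Gamma — Alpha by 13–10.
Alpha vs Lambda: 2+4+6 = 12 for Alpha, 11 for Lambda — Alpha by 12–11.
Tau vs Gamma: 7 to 16, Gamma.
Tau vs Lambda: 13 to 10, Tau.
Gamma vs Lambda: Lambda wins 13–10.
No project is winless: Zeta beats Delta; Delta beats Tau; Alpha beats Delta; Tau beats Lambda; Gamma beats Delta; Lambda beats Delta. There is no Condorcet loser.

none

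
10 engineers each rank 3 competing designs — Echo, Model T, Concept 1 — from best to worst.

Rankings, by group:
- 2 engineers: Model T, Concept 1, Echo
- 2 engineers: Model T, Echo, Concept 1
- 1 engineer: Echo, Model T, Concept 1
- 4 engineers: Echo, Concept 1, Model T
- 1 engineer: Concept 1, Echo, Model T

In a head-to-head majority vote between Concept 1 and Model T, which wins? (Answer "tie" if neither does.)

tie

Ballots ranking Concept 1 above Model T: 4 + 1 = 5.
Ballots ranking Model T above Concept 1: 10 − 5 = 5.
5–5: the pair ties.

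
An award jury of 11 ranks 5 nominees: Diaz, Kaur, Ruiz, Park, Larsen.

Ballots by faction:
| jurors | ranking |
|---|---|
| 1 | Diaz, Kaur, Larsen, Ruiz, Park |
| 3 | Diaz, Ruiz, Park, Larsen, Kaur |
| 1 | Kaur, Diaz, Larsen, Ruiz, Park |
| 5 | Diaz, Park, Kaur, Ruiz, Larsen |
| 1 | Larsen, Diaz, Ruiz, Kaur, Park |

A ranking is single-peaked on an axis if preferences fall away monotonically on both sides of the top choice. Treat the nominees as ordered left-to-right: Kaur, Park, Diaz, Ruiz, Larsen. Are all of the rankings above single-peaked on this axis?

Axis positions: Kaur=1, Park=2, Diaz=3, Ruiz=4, Larsen=5.
Faction 1: ranking walks positions 3-1-5-4-2; Kaur is ranked above Park even though Park lies between Kaur and the peak Diaz on the axis — preferences dip and rise again. Not single-peaked.
Faction 2 (peak Diaz at position 3): ranking walks positions 3-4-2-5-1, expanding outward from the peak — single-peaked.
Faction 3: ranking walks positions 1-3-5-4-2; Diaz is ranked above Park even though Park lies between Diaz and the peak Kaur on the axis — preferences dip and rise again. Not single-peaked.
Faction 4 (peak Diaz at position 3): ranking walks positions 3-2-1-4-5, expanding outward from the peak — single-peaked.
Faction 5: ranking walks positions 5-3-4-1-2; Diaz is ranked above Ruiz even though Ruiz lies between Diaz and the peak Larsen on the axis — preferences dip and rise again. Not single-peaked.
Faction 1 violates single-peakedness, so the profile is not single-peaked on this axis.

no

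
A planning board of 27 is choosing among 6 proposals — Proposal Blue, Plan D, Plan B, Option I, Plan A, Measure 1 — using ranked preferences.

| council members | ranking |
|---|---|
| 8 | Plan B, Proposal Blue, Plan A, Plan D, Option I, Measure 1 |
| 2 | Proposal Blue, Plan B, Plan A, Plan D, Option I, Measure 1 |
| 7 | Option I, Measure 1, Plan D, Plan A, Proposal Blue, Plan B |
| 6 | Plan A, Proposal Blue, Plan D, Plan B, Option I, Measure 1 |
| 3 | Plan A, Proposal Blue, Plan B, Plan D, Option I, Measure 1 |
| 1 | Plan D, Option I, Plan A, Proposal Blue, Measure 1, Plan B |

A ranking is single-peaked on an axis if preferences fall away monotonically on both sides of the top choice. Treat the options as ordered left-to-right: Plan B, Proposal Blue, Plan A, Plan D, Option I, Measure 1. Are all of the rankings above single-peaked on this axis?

yes

Axis positions: Plan B=1, Proposal Blue=2, Plan A=3, Plan D=4, Option I=5, Measure 1=6.
Bloc 1 (peak Plan B at position 1): ranking walks positions 1-2-3-4-5-6, expanding outward from the peak — single-peaked.
Bloc 2 (peak Proposal Blue at position 2): ranking walks positions 2-1-3-4-5-6, expanding outward from the peak — single-peaked.
Bloc 3 (peak Option I at position 5): ranking walks positions 5-6-4-3-2-1, expanding outward from the peak — single-peaked.
Bloc 4 (peak Plan A at position 3): ranking walks positions 3-2-4-1-5-6, expanding outward from the peak — single-peaked.
Bloc 5 (peak Plan A at position 3): ranking walks positions 3-2-1-4-5-6, expanding outward from the peak — single-peaked.
Bloc 6 (peak Plan D at position 4): ranking walks positions 4-5-3-2-6-1, expanding outward from the peak — single-peaked.
Every ranking is single-peaked on this axis.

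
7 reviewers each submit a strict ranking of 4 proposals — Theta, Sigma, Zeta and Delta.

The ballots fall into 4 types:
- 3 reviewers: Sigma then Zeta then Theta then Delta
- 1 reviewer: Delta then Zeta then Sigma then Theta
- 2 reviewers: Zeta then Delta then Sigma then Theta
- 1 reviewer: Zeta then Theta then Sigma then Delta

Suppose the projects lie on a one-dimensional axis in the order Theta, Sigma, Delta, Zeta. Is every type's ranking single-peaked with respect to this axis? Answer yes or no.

no

Axis positions: Theta=1, Sigma=2, Delta=3, Zeta=4.
Type 1: ranking walks positions 2-4-1-3; Zeta is ranked above Delta even though Delta lies between Zeta and the peak Sigma on the axis — preferences dip and rise again. Not single-peaked.
Type 2 (peak Delta at position 3): ranking walks positions 3-4-2-1, expanding outward from the peak — single-peaked.
Type 3 (peak Zeta at position 4): ranking walks positions 4-3-2-1, expanding outward from the peak — single-peaked.
Type 4: ranking walks positions 4-1-2-3; Theta is ranked above Delta even though Delta lies between Theta and the peak Zeta on the axis — preferences dip and rise again. Not single-peaked.
Type 1 violates single-peakedness, so the profile is not single-peaked on this axis.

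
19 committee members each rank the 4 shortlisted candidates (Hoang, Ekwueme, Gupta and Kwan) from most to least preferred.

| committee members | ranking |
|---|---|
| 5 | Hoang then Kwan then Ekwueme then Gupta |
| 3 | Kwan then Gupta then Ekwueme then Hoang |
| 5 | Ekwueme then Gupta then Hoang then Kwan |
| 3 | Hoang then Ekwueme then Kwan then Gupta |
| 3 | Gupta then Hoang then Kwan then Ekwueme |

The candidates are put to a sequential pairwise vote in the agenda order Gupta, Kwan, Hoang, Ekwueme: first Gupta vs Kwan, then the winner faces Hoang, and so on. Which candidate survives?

Round 1: Gupta vs Kwan — 8–11, Kwan advances.
Round 2: Kwan vs Hoang — 3–16, Hoang advances.
Round 3: Hoang vs Ekwueme — 11–8, Hoang advances.
The agenda winner is Hoang.

Hoang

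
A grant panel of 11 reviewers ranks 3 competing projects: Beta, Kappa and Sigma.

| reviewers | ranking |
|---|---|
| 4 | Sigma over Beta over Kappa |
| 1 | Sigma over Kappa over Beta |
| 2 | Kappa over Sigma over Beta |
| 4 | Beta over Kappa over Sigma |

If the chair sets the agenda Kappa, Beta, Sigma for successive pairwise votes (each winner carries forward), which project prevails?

Round 1: Kappa vs Beta — 3–8, Beta advances.
Round 2: Beta vs Sigma — 4–7, Sigma advances.
Sigma survives the agenda.

Sigma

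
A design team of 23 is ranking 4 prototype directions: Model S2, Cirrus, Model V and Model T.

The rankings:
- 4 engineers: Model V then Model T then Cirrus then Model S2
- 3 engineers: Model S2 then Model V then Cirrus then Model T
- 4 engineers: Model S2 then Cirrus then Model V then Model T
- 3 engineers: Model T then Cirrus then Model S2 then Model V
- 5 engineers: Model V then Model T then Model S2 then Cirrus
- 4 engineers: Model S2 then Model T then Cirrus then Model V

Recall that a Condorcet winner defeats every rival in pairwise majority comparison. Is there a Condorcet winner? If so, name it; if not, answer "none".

none

Pairwise majorities:
Model S2 vs Cirrus: Model S2 wins 16–7.
Model S2–Model V: Model S2 14–9.
Model S2–Model T: Model T 12–11.
Cirrus vs Model V: Model V, 12–11.
Cirrus–Model T: Model T 16–7.
Model V vs Model T: Model V wins 16–7.
Each design drops at least one matchup (Model S2 loses to Model T; Cirrus loses to Model S2; Model V loses to Model S2; Model T loses to Model V); the cycle Model S2 → Model V → Model T → Model S2 rules out a Condorcet winner.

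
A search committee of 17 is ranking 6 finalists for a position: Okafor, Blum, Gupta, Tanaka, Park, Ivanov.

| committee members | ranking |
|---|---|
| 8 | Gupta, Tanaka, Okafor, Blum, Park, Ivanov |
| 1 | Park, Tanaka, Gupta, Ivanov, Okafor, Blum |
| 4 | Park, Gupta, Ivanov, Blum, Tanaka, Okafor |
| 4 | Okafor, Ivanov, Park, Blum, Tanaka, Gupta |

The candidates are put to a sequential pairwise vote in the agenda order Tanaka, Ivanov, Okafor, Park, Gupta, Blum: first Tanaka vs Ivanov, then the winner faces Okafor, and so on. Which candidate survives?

Round 1: Tanaka vs Ivanov — 9–8, Tanaka advances.
Round 2: Tanaka vs Okafor — 13–4, Tanaka advances.
Round 3: Tanaka vs Park — 8–9, Park advances.
Round 4: Park vs Gupta — 9–8, Park advances.
Round 5: Park vs Blum — 9–8, Park advances.
The agenda winner is Park.

Park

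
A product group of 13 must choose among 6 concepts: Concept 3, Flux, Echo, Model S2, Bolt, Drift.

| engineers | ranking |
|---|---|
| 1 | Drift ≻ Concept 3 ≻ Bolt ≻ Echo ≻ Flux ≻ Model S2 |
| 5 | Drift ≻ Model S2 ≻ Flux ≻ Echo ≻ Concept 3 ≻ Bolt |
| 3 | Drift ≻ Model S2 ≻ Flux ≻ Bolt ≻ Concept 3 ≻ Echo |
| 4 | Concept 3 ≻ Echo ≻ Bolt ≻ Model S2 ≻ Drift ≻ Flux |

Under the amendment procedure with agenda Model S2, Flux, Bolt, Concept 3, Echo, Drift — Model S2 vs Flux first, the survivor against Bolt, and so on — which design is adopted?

Drift

Round 1: Model S2 vs Flux — 12–1, Model S2 advances.
Round 2: Model S2 vs Bolt — 8–5, Model S2 advances.
Round 3: Model S2 vs Concept 3 — 8–5, Model S2 advances.
Round 4: Model S2 vs Echo — 8–5, Model S2 advances.
Round 5: Model S2 vs Drift — 4–9, Drift advances.
The agenda winner is Drift.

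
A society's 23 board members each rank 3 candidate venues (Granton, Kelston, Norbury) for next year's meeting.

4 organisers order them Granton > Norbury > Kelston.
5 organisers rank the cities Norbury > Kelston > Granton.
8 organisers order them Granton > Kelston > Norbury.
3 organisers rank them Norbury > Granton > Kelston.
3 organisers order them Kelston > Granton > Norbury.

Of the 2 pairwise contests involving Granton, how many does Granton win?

2

Granton against each rival (23 organisers):
Granton–Kelston: Granton 15–8.
Granton vs Norbury: 4+8+3 = 15 for Granton, 8 for Norbury — Granton by 15–8.
Granton beats Kelston, Norbury — 2 pairwise wins.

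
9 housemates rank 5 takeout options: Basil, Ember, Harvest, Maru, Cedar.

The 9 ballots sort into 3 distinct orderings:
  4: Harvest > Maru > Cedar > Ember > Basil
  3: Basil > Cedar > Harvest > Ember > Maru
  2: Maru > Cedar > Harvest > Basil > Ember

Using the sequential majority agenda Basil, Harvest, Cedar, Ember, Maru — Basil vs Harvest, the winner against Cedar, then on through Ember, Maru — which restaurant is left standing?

Maru

Round 1: Basil vs Harvest — 3–6, Harvest advances.
Round 2: Harvest vs Cedar — 4–5, Cedar advances.
Round 3: Cedar vs Ember — 9–0, Cedar advances.
Round 4: Cedar vs Maru — 3–6, Maru advances.
Maru survives the agenda.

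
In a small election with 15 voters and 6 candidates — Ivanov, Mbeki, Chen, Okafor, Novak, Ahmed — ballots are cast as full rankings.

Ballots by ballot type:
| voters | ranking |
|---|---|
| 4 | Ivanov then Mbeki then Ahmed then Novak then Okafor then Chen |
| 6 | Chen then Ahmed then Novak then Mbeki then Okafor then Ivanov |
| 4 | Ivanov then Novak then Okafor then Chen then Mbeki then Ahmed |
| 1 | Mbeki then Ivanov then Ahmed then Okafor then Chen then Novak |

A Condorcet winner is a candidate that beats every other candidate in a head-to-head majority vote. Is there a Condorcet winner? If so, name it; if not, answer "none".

Ivanov

Check each pair by majority over 15 ballots:
Ivanov vs Mbeki: Ivanov wins 8–7.
Ivanov vs Chen: Ivanov wins 9–6.
Ivanov vs Okafor: Ivanov, 9–6.
Ivanov vs Novak: Ivanov wins 9–6.
Ivanov vs Ahmed: Ivanov wins 9–6.
Mbeki–Chen: Chen 10–5.
Mbeki vs Okafor: Mbeki, 11–4.
Mbeki vs Novak: Novak wins 10–5.
Mbeki–Ahmed: Mbeki 9–6.
Chen vs Okafor: Okafor, 9–6.
Chen vs Novak: Novak wins 8–7.
Chen–Ahmed: Chen 10–5.
Okafor–Novak: Novak 14–1.
Okafor vs Ahmed: Ahmed, 11–4.
Novak vs Ahmed: Ahmed, 11–4.
Only Ivanov has no losses; Ivanov is the Condorcet winner.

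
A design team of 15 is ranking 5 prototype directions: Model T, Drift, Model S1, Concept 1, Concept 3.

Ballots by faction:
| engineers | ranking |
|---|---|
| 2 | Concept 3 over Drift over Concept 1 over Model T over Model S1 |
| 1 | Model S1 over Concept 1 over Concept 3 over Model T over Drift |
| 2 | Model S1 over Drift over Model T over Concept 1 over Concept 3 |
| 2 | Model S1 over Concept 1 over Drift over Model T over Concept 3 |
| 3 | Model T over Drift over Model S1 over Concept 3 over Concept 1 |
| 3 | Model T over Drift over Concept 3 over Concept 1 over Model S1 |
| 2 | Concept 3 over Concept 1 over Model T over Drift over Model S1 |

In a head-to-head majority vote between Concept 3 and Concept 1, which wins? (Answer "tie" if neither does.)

Ballots ranking Concept 3 above Concept 1: 2 + 3 + 3 + 2 = 10.
Ballots ranking Concept 1 above Concept 3: 15 − 10 = 5.
Concept 3 wins the head-to-head 10–5.

Concept 3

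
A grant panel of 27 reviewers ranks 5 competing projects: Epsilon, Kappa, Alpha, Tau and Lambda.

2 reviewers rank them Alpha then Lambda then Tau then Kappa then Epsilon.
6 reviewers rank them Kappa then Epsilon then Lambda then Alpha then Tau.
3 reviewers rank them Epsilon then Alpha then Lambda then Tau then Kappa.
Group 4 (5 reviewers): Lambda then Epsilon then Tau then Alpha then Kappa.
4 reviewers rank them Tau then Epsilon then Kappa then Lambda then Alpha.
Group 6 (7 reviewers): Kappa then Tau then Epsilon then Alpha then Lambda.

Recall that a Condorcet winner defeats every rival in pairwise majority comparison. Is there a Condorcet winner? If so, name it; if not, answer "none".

Pairwise majorities:
Epsilon vs Kappa: 12 to 15, Kappa.
Epsilon vs Alpha: Epsilon is ranked higher on 6+3+5+4+7 = 25 ballots, Alpha on 2. Epsilon wins 25–2.
Epsilon vs Tau: Epsilon preferred on 6+3+5 = 14 ballots; Epsilon wins 14–13.
Epsilon vs Lambda: 6+3+4+7 = 20 for Epsilon, 7 for Lambda — Epsilon by 20–7.
Kappa vs Alpha: Kappa is ranked higher on 6+4+7 = 17 ballots, Alpha on 10. Kappa wins 17–10.
Kappa vs Tau: Kappa is ranked higher on 6+7 = 13 ballots, Tau on 14. Tau wins 14–13.
Kappa vs Lambda: Kappa is ranked higher on 6+4+7 = 17 ballots, Lambda on 10. Kappa wins 17–10.
Alpha vs Tau: 2+6+3 = 11 for Alpha, 16 for Tau — Tau by 16–11.
Alpha vs Lambda: 12 to 15, Lambda.
Tau vs Lambda: Tau is ranked higher on 4+7 = 11 ballots, Lambda on 16. Lambda wins 16–11.
No project is unbeaten: Epsilon loses to Kappa; Kappa loses to Tau; Alpha loses to Epsilon; Tau loses to Epsilon; Lambda loses to Epsilon. In particular Epsilon > Tau > Kappa > Epsilon is a majority cycle — no Condorcet winner exists.

none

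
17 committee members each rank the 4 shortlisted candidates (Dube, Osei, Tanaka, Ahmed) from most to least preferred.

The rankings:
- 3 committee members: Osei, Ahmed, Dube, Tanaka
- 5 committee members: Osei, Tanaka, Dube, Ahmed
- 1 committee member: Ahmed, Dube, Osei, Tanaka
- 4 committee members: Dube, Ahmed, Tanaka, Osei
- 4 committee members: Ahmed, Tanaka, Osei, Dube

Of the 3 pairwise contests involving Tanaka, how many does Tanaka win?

1

Tanaka against each rival (17 committee members):
Tanaka vs Dube: Tanaka preferred on 5+4 = 9 ballots; Tanaka wins 9–8.
Tanaka vs Osei: 8 to 9, Osei.
Tanaka–Ahmed: Ahmed 12–5.
Tanaka beats Dube; loses to Osei, Ahmed — 1 pairwise win.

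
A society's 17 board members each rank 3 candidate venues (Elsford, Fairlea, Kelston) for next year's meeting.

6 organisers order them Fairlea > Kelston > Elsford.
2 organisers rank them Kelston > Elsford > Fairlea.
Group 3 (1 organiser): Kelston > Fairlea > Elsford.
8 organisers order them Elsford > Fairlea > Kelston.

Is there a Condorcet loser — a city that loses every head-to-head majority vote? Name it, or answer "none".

none

Pairwise majorities:
Elsford vs Fairlea: Elsford is ranked higher on 2+8 = 10 ballots, Fairlea on 7. Elsford wins 10–7.
Elsford vs Kelston: 8 for Elsford, 9 for Kelston — Kelston by 9–8.
Fairlea vs Kelston: Fairlea wins 14–3.
Each city has at least one pairwise win (Elsford beats Fairlea; Fairlea beats Kelston; Kelston beats Elsford) — no Condorcet loser.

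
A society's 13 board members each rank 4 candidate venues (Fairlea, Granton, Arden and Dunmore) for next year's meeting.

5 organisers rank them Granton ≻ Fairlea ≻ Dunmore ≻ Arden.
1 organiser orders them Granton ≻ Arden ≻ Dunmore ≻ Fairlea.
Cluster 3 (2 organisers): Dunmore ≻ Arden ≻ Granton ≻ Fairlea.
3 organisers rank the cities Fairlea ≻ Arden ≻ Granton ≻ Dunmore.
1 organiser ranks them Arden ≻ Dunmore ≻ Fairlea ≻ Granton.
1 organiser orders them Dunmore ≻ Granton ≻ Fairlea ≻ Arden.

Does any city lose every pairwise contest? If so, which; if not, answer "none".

Head-to-head results (13 organisers):
Fairlea vs Granton: 3+1 = 4 for Fairlea, 9 for Granton — Granton by 9–4.
Fairlea vs Arden: 5+3+1 = 9 for Fairlea, 4 for Arden — Fairlea by 9–4.
Fairlea–Dunmore: Fairlea 8–5.
Granton vs Arden: Granton preferred on 5+1+1 = 7 ballots; Granton wins 7–6.
Granton vs Dunmore: 9 to 4, Granton.
Arden–Dunmore: Dunmore 8–5.
Arden loses to every other city — it is the Condorcet loser.

Arden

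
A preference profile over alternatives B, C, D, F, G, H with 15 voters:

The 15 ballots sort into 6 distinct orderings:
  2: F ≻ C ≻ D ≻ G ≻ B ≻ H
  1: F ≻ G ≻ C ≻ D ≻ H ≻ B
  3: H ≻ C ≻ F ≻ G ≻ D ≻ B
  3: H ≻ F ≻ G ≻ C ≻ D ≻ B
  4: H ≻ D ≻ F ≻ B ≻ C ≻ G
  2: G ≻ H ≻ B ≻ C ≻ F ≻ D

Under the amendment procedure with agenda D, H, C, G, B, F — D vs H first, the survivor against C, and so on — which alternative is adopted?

H

Round 1: D vs H — 3–12, H advances.
Round 2: H vs C — 12–3, H advances.
Round 3: H vs G — 10–5, H advances.
Round 4: H vs B — 13–2, H advances.
Round 5: H vs F — 12–3, H advances.
The agenda winner is H.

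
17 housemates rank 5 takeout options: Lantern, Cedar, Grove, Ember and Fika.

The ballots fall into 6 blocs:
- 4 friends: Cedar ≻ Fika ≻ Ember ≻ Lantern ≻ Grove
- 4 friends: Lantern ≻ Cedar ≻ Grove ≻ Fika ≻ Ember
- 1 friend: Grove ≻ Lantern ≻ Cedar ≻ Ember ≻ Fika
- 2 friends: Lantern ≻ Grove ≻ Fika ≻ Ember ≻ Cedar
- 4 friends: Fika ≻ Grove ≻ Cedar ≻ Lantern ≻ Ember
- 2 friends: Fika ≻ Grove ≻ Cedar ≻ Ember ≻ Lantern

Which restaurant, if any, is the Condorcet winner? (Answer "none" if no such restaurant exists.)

Pairwise majorities:
Lantern vs Cedar: 7 to 10, Cedar.
Lantern vs Grove: Lantern preferred on 4+4+2 = 10 ballots; Lantern wins 10–7.
Lantern vs Ember: Lantern preferred on 4+1+2+4 = 11 ballots; Lantern wins 11–6.
Lantern vs Fika: Lantern is ranked higher on 4+1+2 = 7 ballots, Fika on 10. Fika wins 10–7.
Cedar vs Grove: Cedar preferred on 4+4 = 8 ballots; Grove wins 9–8.
Cedar vs Ember: 15 to 2, Cedar.
Cedar vs Fika: Cedar is ranked higher on 4+4+1 = 9 ballots, Fika on 8. Cedar wins 9–8.
Grove vs Ember: 4+1+2+4+2 = 13 for Grove, 4 for Ember — Grove by 13–4.
Grove vs Fika: 7 to 10, Fika.
Ember vs Fika: 1 for Ember, 16 for Fika — Fika by 16–1.
Each restaurant drops at least one matchup (Lantern loses to Cedar; Cedar loses to Grove; Grove loses to Lantern; Ember loses to Lantern; Fika loses to Cedar); the cycle Lantern beats Grove beats Cedar beats Lantern rules out a Condorcet winner.

none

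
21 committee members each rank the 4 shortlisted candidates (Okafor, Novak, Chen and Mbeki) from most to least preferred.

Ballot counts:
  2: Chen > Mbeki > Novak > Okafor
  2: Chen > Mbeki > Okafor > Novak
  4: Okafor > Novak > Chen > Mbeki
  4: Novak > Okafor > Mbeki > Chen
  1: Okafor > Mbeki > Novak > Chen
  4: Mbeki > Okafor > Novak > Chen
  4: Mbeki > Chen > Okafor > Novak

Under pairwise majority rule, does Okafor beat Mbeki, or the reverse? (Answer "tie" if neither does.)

Mbeki

Ballots ranking Okafor above Mbeki: 4 + 4 + 1 = 9.
Ballots ranking Mbeki above Okafor: 21 − 9 = 12.
Mbeki wins the head-to-head 12–9.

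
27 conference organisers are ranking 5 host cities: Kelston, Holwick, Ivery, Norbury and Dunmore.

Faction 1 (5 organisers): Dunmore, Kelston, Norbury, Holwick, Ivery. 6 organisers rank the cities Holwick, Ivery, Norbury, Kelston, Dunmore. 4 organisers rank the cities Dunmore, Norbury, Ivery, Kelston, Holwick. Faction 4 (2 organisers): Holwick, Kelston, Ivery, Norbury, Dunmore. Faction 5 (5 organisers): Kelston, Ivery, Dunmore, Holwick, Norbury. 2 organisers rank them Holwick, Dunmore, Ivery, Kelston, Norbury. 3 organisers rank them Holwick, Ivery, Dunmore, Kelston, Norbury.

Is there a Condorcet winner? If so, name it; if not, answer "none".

none

Pairwise majorities:
Kelston vs Holwick: Kelston wins 14–13.
Kelston vs Ivery: Ivery, 15–12.
Kelston vs Norbury: Kelston wins 17–10.
Kelston–Dunmore: Dunmore 14–13.
Holwick vs Ivery: Holwick wins 18–9.
Holwick vs Norbury: Holwick wins 18–9.
Holwick vs Dunmore: Dunmore, 14–13.
Ivery–Norbury: Ivery 18–9.
Ivery vs Dunmore: Ivery wins 16–11.
Norbury vs Dunmore: Dunmore wins 19–8.
Every city loses at least once (Kelston loses to Ivery; Holwick loses to Kelston; Ivery loses to Holwick; Norbury loses to Kelston; Dunmore loses to Ivery). The majority relation contains the cycle Kelston beats Holwick beats Ivery beats Kelston, so there is no Condorcet winner.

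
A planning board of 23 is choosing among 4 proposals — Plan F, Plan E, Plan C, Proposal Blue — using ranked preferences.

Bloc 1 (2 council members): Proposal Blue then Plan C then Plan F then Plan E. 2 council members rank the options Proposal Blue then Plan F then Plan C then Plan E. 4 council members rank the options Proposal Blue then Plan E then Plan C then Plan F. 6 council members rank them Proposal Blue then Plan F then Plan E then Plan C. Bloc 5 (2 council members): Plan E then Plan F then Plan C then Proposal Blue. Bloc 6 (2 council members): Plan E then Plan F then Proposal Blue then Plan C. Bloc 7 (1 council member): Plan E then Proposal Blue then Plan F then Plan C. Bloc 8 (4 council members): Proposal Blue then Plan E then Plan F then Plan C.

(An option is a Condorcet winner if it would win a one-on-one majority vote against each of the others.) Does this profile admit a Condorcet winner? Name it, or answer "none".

Proposal Blue

Check each pair by majority over 23 ballots:
Plan F vs Plan E: Plan F is ranked higher on 2+2+6 = 10 ballots, Plan E on 13. Plan E wins 13–10.
Plan F vs Plan C: Plan F is ranked higher on 2+6+2+2+1+4 = 17 ballots, Plan C on 6. Plan F wins 17–6.
Plan F–Proposal Blue: Proposal Blue 19–4.
Plan E vs Plan C: Plan E, 19–4.
Plan E vs Proposal Blue: Proposal Blue wins 18–5.
Plan C vs Proposal Blue: 2 to 21, Proposal Blue.
Only Proposal Blue has no losses; Proposal Blue is the Condorcet winner.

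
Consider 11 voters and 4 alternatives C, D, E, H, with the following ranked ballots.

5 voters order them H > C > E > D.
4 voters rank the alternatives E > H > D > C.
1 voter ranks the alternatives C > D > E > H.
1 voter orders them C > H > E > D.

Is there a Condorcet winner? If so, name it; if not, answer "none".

H

Check each pair by majority over 11 ballots:
C vs D: C wins 7–4.
C–E: C 7–4.
C vs H: H, 9–2.
D–E: E 10–1.
D–H: H 10–1.
E vs H: H, 6–5.
Only H has no losses; H is the Condorcet winner.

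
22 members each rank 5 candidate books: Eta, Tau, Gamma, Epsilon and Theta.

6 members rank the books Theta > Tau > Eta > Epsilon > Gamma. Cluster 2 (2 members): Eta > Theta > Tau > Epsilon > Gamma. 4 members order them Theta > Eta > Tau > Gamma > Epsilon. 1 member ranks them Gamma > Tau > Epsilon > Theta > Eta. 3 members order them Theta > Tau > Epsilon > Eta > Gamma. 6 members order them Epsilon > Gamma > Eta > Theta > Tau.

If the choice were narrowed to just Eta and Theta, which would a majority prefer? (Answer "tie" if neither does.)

Theta

Ballots ranking Eta above Theta: 2 + 6 = 8.
Ballots ranking Theta above Eta: 22 − 8 = 14.
Theta wins the head-to-head 14–8.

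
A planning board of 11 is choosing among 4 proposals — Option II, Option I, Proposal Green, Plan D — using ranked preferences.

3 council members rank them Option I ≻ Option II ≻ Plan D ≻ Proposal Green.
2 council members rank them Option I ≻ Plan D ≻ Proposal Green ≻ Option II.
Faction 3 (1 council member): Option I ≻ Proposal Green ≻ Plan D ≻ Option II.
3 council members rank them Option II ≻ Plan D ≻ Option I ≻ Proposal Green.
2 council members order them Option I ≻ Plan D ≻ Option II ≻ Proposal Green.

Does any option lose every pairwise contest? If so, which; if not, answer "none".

Proposal Green

Pairwise majorities:
Option II vs Option I: Option II is ranked higher on 3 ballots, Option I on 8. Option I wins 8–3.
Option II vs Proposal Green: Option II wins 8–3.
Option II vs Plan D: Option II preferred on 3+3 = 6 ballots; Option II wins 6–5.
Option I vs Proposal Green: Option I, 11–0.
Option I vs Plan D: 8 to 3, Option I.
Proposal Green vs Plan D: Proposal Green is ranked higher on 1 ballot, Plan D on 10. Plan D wins 10–1.
Proposal Green loses to every other option — it is the Condorcet loser.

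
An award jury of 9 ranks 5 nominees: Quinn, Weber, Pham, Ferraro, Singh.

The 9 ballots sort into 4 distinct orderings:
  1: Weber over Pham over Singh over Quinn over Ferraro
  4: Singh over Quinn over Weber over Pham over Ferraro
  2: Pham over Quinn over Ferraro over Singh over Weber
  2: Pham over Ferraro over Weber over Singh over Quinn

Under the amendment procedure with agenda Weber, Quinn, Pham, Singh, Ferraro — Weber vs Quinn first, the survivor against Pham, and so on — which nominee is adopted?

Round 1: Weber vs Quinn — 3–6, Quinn advances.
Round 2: Quinn vs Pham — 4–5, Pham advances.
Round 3: Pham vs Singh — 5–4, Pham advances.
Round 4: Pham vs Ferraro — 9–0, Pham advances.
The agenda winner is Pham.

Pham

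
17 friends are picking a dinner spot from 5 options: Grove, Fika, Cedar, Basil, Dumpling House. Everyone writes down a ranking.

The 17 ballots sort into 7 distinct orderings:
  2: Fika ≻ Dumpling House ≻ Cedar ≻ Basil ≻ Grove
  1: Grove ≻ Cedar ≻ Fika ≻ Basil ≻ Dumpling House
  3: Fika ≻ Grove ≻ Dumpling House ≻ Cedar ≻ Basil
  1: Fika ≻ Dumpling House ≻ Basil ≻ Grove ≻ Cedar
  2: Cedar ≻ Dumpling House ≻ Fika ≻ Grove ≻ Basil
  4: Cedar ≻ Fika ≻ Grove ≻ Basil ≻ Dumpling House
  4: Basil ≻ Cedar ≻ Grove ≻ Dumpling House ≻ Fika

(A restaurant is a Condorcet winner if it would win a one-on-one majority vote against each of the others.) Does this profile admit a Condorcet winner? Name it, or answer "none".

Cedar

Pairwise majorities:
Grove–Fika: Fika 12–5.
Grove vs Cedar: Cedar, 12–5.
Grove vs Basil: Grove, 10–7.
Grove vs Dumpling House: Grove, 12–5.
Fika vs Cedar: Cedar wins 11–6.
Fika–Basil: Fika 13–4.
Fika–Dumpling House: Fika 11–6.
Cedar–Basil: Cedar 12–5.
Cedar vs Dumpling House: Cedar, 11–6.
Basil–Dumpling House: Basil 9–8.
Cedar defeats every rival head-to-head and is the Condorcet winner.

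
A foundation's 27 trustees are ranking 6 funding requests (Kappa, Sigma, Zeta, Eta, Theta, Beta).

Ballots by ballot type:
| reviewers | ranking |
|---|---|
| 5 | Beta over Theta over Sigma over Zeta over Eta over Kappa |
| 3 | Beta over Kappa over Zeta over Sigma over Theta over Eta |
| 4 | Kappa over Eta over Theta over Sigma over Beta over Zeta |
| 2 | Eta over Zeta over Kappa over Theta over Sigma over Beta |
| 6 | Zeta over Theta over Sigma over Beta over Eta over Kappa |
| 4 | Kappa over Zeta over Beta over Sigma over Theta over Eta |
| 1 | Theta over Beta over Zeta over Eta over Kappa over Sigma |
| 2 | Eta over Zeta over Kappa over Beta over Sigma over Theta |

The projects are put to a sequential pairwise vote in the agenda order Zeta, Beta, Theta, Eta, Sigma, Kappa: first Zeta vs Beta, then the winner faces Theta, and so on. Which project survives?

Round 1: Zeta vs Beta — 14–13, Zeta advances.
Round 2: Zeta vs Theta — 17–10, Zeta advances.
Round 3: Zeta vs Eta — 19–8, Zeta advances.
Round 4: Zeta vs Sigma — 18–9, Zeta advances.
Round 5: Zeta vs Kappa — 16–11, Zeta advances.
Zeta survives the agenda.

Zeta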